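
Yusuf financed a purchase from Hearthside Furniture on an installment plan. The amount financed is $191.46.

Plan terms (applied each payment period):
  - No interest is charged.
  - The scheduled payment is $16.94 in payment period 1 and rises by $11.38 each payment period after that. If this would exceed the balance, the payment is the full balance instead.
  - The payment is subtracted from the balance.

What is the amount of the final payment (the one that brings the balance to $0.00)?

Payment period 1: $191.46 − $16.94 → $174.52
Payment period 2: $174.52 − $28.32 → $146.20
Payment period 3: $146.20 − $39.70 → $106.50
Payment period 4: $106.50 − $51.08 → $55.42
Payment period 5: $55.42 − $55.42 → $0.00

$55.42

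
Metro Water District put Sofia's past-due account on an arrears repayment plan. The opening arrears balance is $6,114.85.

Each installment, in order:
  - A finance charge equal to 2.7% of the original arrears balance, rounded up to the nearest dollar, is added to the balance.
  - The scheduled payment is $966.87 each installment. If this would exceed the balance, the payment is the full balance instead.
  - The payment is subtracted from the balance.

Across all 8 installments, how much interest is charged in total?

$1,328.00

# | Opening | Interest | Payment | End bal
1 | $6,114.85 | $166.00 | $966.87 | $5,313.98
2 | $5,313.98 | $166.00 | $966.87 | $4,513.11
3 | $4,513.11 | $166.00 | $966.87 | $3,712.24
4 | $3,712.24 | $166.00 | $966.87 | $2,911.37
5 | $2,911.37 | $166.00 | $966.87 | $2,110.50
6 | $2,110.50 | $166.00 | $966.87 | $1,309.63
7 | $1,309.63 | $166.00 | $966.87 | $508.76
8 | $508.76 | $166.00 | $674.76 | $0.00
Total interest: $166.00 + $166.00 + $166.00 + $166.00 + $166.00 + $166.00 + $166.00 + $166.00 = $1,328.00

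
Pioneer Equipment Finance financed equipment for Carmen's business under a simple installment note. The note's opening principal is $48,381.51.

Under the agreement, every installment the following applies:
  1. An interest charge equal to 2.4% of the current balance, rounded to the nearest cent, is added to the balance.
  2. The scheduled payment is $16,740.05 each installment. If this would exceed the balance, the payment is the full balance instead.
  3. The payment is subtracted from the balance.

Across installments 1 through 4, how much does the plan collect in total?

$50,746.67

Installment 1: opening $48,381.51; interest $1,161.16 → $49,542.67; payment $16,740.05; balance $32,802.62
Installment 2: opening $32,802.62; interest $787.26 → $33,589.88; payment $16,740.05; balance $16,849.83
Installment 3: opening $16,849.83; interest $404.40 → $17,254.23; payment $16,740.05; balance $514.18
Installment 4: opening $514.18; interest $12.34 → $526.52; payment $526.52; balance $0.00
Total paid: $50,746.67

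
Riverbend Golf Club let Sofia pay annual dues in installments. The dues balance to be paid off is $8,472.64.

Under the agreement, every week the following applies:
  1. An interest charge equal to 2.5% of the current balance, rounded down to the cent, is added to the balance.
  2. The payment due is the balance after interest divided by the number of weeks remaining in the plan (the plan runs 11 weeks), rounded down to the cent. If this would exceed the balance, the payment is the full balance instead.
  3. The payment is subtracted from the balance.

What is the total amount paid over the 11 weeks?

$9,855.58

# | Opening | Interest | Payment | End bal
1 | $8,472.64 | $211.81 | $789.49 | $7,894.96
2 | $7,894.96 | $197.37 | $809.23 | $7,283.10
3 | $7,283.10 | $182.07 | $829.46 | $6,635.71
4 | $6,635.71 | $165.89 | $850.20 | $5,951.40
5 | $5,951.40 | $148.78 | $871.45 | $5,228.73
6 | $5,228.73 | $130.71 | $893.24 | $4,466.20
7 | $4,466.20 | $111.65 | $915.57 | $3,662.28
8 | $3,662.28 | $91.55 | $938.45 | $2,815.38
9 | $2,815.38 | $70.38 | $961.92 | $1,923.84
10 | $1,923.84 | $48.09 | $985.96 | $985.97
11 | $985.97 | $24.64 | $1,010.61 | $0.00
Total paid: $9,855.58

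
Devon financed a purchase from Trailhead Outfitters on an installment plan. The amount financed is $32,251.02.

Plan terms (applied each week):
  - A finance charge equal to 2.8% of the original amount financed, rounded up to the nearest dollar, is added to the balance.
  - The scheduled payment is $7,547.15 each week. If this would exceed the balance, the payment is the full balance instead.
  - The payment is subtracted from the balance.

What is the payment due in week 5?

# | Opening | Interest | Payment | End bal
1 | $32,251.02 | $904.00 | $7,547.15 | $25,607.87
2 | $25,607.87 | $904.00 | $7,547.15 | $18,964.72
3 | $18,964.72 | $904.00 | $7,547.15 | $12,321.57
4 | $12,321.57 | $904.00 | $7,547.15 | $5,678.42
5 | $5,678.42 | $904.00 | $6,582.42 | $0.00

$6,582.42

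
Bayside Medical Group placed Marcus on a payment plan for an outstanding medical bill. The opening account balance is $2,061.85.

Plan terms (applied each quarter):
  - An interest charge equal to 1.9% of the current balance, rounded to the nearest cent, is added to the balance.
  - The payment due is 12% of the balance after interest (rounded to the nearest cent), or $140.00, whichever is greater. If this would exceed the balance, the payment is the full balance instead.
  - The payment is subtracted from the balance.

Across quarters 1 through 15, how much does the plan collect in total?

Quarter 1: opening $2,061.85; interest $39.18 → $2,101.03; payment $252.12; balance $1,848.91
Quarter 2: opening $1,848.91; interest $35.13 → $1,884.04; payment $226.08; balance $1,657.96
Quarter 3: opening $1,657.96; interest $31.50 → $1,689.46; payment $202.74; balance $1,486.72
Quarter 4: opening $1,486.72; interest $28.25 → $1,514.97; payment $181.80; balance $1,333.17
Quarter 5: opening $1,333.17; interest $25.33 → $1,358.50; payment $163.02; balance $1,195.48
Quarter 6: opening $1,195.48; interest $22.71 → $1,218.19; payment $146.18; balance $1,072.01
Quarter 7: opening $1,072.01; interest $20.37 → $1,092.38; payment $140.00; balance $952.38
Quarter 8: opening $952.38; interest $18.10 → $970.48; payment $140.00; balance $830.48
Quarter 9: opening $830.48; interest $15.78 → $846.26; payment $140.00; balance $706.26
Quarter 10: opening $706.26; interest $13.42 → $719.68; payment $140.00; balance $579.68
Quarter 11: opening $579.68; interest $11.01 → $590.69; payment $140.00; balance $450.69
Quarter 12: opening $450.69; interest $8.56 → $459.25; payment $140.00; balance $319.25
Quarter 13: opening $319.25; interest $6.07 → $325.32; payment $140.00; balance $185.32
Quarter 14: opening $185.32; interest $3.52 → $188.84; payment $140.00; balance $48.84
Quarter 15: opening $48.84; interest $0.93 → $49.77; payment $49.77; balance $0.00
Total paid: $2,341.71

$2,341.71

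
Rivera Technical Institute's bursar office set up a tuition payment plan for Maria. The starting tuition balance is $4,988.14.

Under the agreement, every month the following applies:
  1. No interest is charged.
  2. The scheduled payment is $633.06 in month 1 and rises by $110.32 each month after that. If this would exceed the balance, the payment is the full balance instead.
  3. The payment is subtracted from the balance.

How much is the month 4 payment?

$964.02

# | Opening | Payment | End bal
1 | $4,988.14 | $633.06 | $4,355.08
2 | $4,355.08 | $743.38 | $3,611.70
3 | $3,611.70 | $853.70 | $2,758.00
4 | $2,758.00 | $964.02 | $1,793.98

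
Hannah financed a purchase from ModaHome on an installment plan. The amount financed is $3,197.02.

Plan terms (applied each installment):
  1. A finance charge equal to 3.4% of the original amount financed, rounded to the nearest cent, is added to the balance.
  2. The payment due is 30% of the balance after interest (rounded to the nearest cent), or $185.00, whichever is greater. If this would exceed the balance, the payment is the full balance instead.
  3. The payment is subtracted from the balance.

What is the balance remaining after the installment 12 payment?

$114.53

Installment 1: $3,197.02 +$108.70 interest = $3,305.72; pay $991.72 → $2,314.00
Installment 2: $2,314.00 +$108.70 interest = $2,422.70; pay $726.81 → $1,695.89
Installment 3: $1,695.89 +$108.70 interest = $1,804.59; pay $541.38 → $1,263.21
Installment 4: $1,263.21 +$108.70 interest = $1,371.91; pay $411.57 → $960.34
Installment 5: $960.34 +$108.70 interest = $1,069.04; pay $320.71 → $748.33
Installment 6: $748.33 +$108.70 interest = $857.03; pay $257.11 → $599.92
Installment 7: $599.92 +$108.70 interest = $708.62; pay $212.59 → $496.03
Installment 8: $496.03 +$108.70 interest = $604.73; pay $185.00 → $419.73
Installment 9: $419.73 +$108.70 interest = $528.43; pay $185.00 → $343.43
Installment 10: $343.43 +$108.70 interest = $452.13; pay $185.00 → $267.13
Installment 11: $267.13 +$108.70 interest = $375.83; pay $185.00 → $190.83
Installment 12: $190.83 +$108.70 interest = $299.53; pay $185.00 → $114.53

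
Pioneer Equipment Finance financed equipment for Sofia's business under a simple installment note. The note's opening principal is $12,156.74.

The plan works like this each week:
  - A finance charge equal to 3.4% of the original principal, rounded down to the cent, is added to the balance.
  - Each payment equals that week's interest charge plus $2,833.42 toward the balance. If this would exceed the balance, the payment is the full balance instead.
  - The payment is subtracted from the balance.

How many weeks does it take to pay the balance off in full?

5

Week 1: $12,156.74 +$413.32 interest = $12,570.06; pay $3,246.74 → $9,323.32
Week 2: $9,323.32 +$413.32 interest = $9,736.64; pay $3,246.74 → $6,489.90
Week 3: $6,489.90 +$413.32 interest = $6,903.22; pay $3,246.74 → $3,656.48
Week 4: $3,656.48 +$413.32 interest = $4,069.80; pay $3,246.74 → $823.06
Week 5: $823.06 +$413.32 interest = $1,236.38; pay $1,236.38 → $0.00
Balance reaches $0.00 in week 5.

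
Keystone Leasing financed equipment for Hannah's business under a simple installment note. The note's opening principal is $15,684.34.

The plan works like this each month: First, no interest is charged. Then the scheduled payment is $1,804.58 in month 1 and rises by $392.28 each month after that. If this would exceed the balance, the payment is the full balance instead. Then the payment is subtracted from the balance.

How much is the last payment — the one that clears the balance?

$2,738.64

# | Opening | Payment | End bal
1 | $15,684.34 | $1,804.58 | $13,879.76
2 | $13,879.76 | $2,196.86 | $11,682.90
3 | $11,682.90 | $2,589.14 | $9,093.76
4 | $9,093.76 | $2,981.42 | $6,112.34
5 | $6,112.34 | $3,373.70 | $2,738.64
6 | $2,738.64 | $2,738.64 | $0.00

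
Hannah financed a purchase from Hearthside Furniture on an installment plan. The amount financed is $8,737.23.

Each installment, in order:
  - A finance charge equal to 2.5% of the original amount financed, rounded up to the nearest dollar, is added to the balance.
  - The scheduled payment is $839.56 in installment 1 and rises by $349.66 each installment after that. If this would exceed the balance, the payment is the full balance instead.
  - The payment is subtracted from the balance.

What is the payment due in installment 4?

$1,888.54

Installment 1: $8,737.23 +$219.00 interest = $8,956.23; pay $839.56 → $8,116.67
Installment 2: $8,116.67 +$219.00 interest = $8,335.67; pay $1,189.22 → $7,146.45
Installment 3: $7,146.45 +$219.00 interest = $7,365.45; pay $1,538.88 → $5,826.57
Installment 4: $5,826.57 +$219.00 interest = $6,045.57; pay $1,888.54 → $4,157.03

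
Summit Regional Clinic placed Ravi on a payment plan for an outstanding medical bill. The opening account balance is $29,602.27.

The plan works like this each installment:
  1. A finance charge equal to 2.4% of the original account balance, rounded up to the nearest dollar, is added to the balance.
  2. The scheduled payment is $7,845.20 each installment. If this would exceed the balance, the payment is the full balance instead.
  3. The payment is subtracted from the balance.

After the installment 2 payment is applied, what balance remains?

Installment 1: opening $29,602.27; interest $711.00 → $30,313.27; payment $7,845.20; balance $22,468.07
Installment 2: opening $22,468.07; interest $711.00 → $23,179.07; payment $7,845.20; balance $15,333.87

$15,333.87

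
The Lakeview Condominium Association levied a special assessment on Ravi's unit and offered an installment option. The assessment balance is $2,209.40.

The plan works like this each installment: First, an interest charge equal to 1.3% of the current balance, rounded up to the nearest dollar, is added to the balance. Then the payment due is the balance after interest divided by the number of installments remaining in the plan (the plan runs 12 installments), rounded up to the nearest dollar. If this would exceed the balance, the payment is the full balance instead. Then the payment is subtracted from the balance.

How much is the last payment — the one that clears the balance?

$215.40

Installment 1: $2,209.40 +$29.00 interest = $2,238.40; pay $187.00 → $2,051.40
Installment 2: $2,051.40 +$27.00 interest = $2,078.40; pay $189.00 → $1,889.40
Installment 3: $1,889.40 +$25.00 interest = $1,914.40; pay $192.00 → $1,722.40
Installment 4: $1,722.40 +$23.00 interest = $1,745.40; pay $194.00 → $1,551.40
Installment 5: $1,551.40 +$21.00 interest = $1,572.40; pay $197.00 → $1,375.40
Installment 6: $1,375.40 +$18.00 interest = $1,393.40; pay $200.00 → $1,193.40
Installment 7: $1,193.40 +$16.00 interest = $1,209.40; pay $202.00 → $1,007.40
Installment 8: $1,007.40 +$14.00 interest = $1,021.40; pay $205.00 → $816.40
Installment 9: $816.40 +$11.00 interest = $827.40; pay $207.00 → $620.40
Installment 10: $620.40 +$9.00 interest = $629.40; pay $210.00 → $419.40
Installment 11: $419.40 +$6.00 interest = $425.40; pay $213.00 → $212.40
Installment 12: $212.40 +$3.00 interest = $215.40; pay $215.40 → $0.00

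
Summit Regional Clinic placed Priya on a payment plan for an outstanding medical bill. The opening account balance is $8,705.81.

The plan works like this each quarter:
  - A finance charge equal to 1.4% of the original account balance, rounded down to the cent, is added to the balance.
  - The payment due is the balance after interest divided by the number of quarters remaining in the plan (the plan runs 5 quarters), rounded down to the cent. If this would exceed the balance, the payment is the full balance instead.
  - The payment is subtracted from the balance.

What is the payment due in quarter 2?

Quarter 1: opening $8,705.81; interest $121.88 → $8,827.69; payment $1,765.53; balance $7,062.16
Quarter 2: opening $7,062.16; interest $121.88 → $7,184.04; payment $1,796.01; balance $5,388.03

$1,796.01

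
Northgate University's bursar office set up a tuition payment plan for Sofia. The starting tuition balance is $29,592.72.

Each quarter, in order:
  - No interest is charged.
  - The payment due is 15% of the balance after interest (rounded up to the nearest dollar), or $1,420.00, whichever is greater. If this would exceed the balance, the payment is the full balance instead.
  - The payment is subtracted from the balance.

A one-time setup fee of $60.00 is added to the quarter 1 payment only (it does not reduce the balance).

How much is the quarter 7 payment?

$1,674.00

Quarter 1: opening $29,592.72; payment $4,439.00 (+ $60.00 fee); balance $25,153.72
Quarter 2: opening $25,153.72; payment $3,774.00; balance $21,379.72
Quarter 3: opening $21,379.72; payment $3,207.00; balance $18,172.72
Quarter 4: opening $18,172.72; payment $2,726.00; balance $15,446.72
Quarter 5: opening $15,446.72; payment $2,318.00; balance $13,128.72
Quarter 6: opening $13,128.72; payment $1,970.00; balance $11,158.72
Quarter 7: opening $11,158.72; payment $1,674.00; balance $9,484.72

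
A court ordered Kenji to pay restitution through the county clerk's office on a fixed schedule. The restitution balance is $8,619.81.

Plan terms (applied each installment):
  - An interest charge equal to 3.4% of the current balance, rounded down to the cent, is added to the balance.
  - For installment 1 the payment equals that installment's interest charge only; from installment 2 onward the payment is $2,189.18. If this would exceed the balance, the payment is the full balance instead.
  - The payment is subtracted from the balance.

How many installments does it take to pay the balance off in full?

6

Installment 1: opening $8,619.81; interest $293.07 → $8,912.88; payment $293.07; balance $8,619.81
Installment 2: opening $8,619.81; interest $293.07 → $8,912.88; payment $2,189.18; balance $6,723.70
Installment 3: opening $6,723.70; interest $228.60 → $6,952.30; payment $2,189.18; balance $4,763.12
Installment 4: opening $4,763.12; interest $161.94 → $4,925.06; payment $2,189.18; balance $2,735.88
Installment 5: opening $2,735.88; interest $93.01 → $2,828.89; payment $2,189.18; balance $639.71
Installment 6: opening $639.71; interest $21.75 → $661.46; payment $661.46; balance $0.00
Balance reaches $0.00 in installment 6.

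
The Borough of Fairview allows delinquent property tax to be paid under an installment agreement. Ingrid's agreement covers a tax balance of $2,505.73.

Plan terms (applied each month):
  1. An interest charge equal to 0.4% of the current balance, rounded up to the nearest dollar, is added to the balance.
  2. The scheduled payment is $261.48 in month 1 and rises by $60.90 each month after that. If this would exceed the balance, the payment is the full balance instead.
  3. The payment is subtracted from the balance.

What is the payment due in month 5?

Month 1: opening $2,505.73; interest $11.00 → $2,516.73; payment $261.48; balance $2,255.25
Month 2: opening $2,255.25; interest $10.00 → $2,265.25; payment $322.38; balance $1,942.87
Month 3: opening $1,942.87; interest $8.00 → $1,950.87; payment $383.28; balance $1,567.59
Month 4: opening $1,567.59; interest $7.00 → $1,574.59; payment $444.18; balance $1,130.41
Month 5: opening $1,130.41; interest $5.00 → $1,135.41; payment $505.08; balance $630.33

$505.08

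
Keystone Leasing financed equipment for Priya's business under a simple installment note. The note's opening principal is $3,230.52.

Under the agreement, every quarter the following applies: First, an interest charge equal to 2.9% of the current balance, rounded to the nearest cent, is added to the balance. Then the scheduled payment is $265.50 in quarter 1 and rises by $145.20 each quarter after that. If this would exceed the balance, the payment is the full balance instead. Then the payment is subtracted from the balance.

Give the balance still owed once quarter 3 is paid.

# | Opening | Interest | Payment | End bal
1 | $3,230.52 | $93.69 | $265.50 | $3,058.71
2 | $3,058.71 | $88.70 | $410.70 | $2,736.71
3 | $2,736.71 | $79.36 | $555.90 | $2,260.17

$2,260.17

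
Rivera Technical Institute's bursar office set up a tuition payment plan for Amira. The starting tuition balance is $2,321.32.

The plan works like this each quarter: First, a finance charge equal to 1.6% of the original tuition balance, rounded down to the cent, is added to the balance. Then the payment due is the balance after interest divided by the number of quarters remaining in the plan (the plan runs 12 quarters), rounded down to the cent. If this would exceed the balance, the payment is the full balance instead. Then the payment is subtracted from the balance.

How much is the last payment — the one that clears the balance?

$308.71

# | Opening | Interest | Payment | End bal
1 | $2,321.32 | $37.14 | $196.53 | $2,161.93
2 | $2,161.93 | $37.14 | $199.91 | $1,999.16
3 | $1,999.16 | $37.14 | $203.63 | $1,832.67
4 | $1,832.67 | $37.14 | $207.75 | $1,662.06
5 | $1,662.06 | $37.14 | $212.40 | $1,486.80
6 | $1,486.80 | $37.14 | $217.70 | $1,306.24
7 | $1,306.24 | $37.14 | $223.89 | $1,119.49
8 | $1,119.49 | $37.14 | $231.32 | $925.31
9 | $925.31 | $37.14 | $240.61 | $721.84
10 | $721.84 | $37.14 | $252.99 | $505.99
11 | $505.99 | $37.14 | $271.56 | $271.57
12 | $271.57 | $37.14 | $308.71 | $0.00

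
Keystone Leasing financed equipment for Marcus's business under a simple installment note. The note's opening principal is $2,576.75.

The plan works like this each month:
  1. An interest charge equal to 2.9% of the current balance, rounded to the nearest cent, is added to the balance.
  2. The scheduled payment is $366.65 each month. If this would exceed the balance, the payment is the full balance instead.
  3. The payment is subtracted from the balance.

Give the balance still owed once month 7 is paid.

Month 1: opening $2,576.75; interest $74.73 → $2,651.48; payment $366.65; balance $2,284.83
Month 2: opening $2,284.83; interest $66.26 → $2,351.09; payment $366.65; balance $1,984.44
Month 3: opening $1,984.44; interest $57.55 → $2,041.99; payment $366.65; balance $1,675.34
Month 4: opening $1,675.34; interest $48.58 → $1,723.92; payment $366.65; balance $1,357.27
Month 5: opening $1,357.27; interest $39.36 → $1,396.63; payment $366.65; balance $1,029.98
Month 6: opening $1,029.98; interest $29.87 → $1,059.85; payment $366.65; balance $693.20
Month 7: opening $693.20; interest $20.10 → $713.30; payment $366.65; balance $346.65

$346.65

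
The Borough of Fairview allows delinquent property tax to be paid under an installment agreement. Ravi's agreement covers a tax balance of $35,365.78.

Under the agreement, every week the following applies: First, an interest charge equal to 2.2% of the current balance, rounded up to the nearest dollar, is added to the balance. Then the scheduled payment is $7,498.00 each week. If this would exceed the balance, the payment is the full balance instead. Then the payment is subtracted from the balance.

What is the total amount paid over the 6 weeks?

Week 1: $35,365.78 +$779.00 interest = $36,144.78; pay $7,498.00 → $28,646.78
Week 2: $28,646.78 +$631.00 interest = $29,277.78; pay $7,498.00 → $21,779.78
Week 3: $21,779.78 +$480.00 interest = $22,259.78; pay $7,498.00 → $14,761.78
Week 4: $14,761.78 +$325.00 interest = $15,086.78; pay $7,498.00 → $7,588.78
Week 5: $7,588.78 +$167.00 interest = $7,755.78; pay $7,498.00 → $257.78
Week 6: $257.78 +$6.00 interest = $263.78; pay $263.78 → $0.00
Total paid: $37,753.78

$37,753.78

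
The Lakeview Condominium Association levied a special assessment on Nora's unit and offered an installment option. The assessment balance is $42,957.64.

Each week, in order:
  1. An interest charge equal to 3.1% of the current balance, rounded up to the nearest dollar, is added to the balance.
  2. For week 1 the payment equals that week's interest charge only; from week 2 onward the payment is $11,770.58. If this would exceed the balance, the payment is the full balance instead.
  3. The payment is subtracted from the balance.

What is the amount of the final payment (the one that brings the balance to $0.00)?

Week 1: opening $42,957.64; interest $1,332.00 → $44,289.64; payment $1,332.00; balance $42,957.64
Week 2: opening $42,957.64; interest $1,332.00 → $44,289.64; payment $11,770.58; balance $32,519.06
Week 3: opening $32,519.06; interest $1,009.00 → $33,528.06; payment $11,770.58; balance $21,757.48
Week 4: opening $21,757.48; interest $675.00 → $22,432.48; payment $11,770.58; balance $10,661.90
Week 5: opening $10,661.90; interest $331.00 → $10,992.90; payment $10,992.90; balance $0.00

$10,992.90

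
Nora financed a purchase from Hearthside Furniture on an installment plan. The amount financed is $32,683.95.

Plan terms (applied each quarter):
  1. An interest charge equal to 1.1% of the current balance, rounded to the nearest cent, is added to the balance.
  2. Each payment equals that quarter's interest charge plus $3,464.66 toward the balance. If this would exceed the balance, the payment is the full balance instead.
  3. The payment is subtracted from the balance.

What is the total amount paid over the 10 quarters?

Quarter 1: opening $32,683.95; interest $359.52 → $33,043.47; payment $3,824.18; balance $29,219.29
Quarter 2: opening $29,219.29; interest $321.41 → $29,540.70; payment $3,786.07; balance $25,754.63
Quarter 3: opening $25,754.63; interest $283.30 → $26,037.93; payment $3,747.96; balance $22,289.97
Quarter 4: opening $22,289.97; interest $245.19 → $22,535.16; payment $3,709.85; balance $18,825.31
Quarter 5: opening $18,825.31; interest $207.08 → $19,032.39; payment $3,671.74; balance $15,360.65
Quarter 6: opening $15,360.65; interest $168.97 → $15,529.62; payment $3,633.63; balance $11,895.99
Quarter 7: opening $11,895.99; interest $130.86 → $12,026.85; payment $3,595.52; balance $8,431.33
Quarter 8: opening $8,431.33; interest $92.74 → $8,524.07; payment $3,557.40; balance $4,966.67
Quarter 9: opening $4,966.67; interest $54.63 → $5,021.30; payment $3,519.29; balance $1,502.01
Quarter 10: opening $1,502.01; interest $16.52 → $1,518.53; payment $1,518.53; balance $0.00
Total paid: $34,564.17

$34,564.17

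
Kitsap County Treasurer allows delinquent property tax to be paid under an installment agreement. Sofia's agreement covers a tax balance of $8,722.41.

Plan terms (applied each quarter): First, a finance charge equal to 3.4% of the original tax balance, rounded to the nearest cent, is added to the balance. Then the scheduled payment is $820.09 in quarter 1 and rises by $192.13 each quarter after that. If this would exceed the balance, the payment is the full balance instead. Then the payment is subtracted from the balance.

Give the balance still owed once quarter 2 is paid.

Quarter 1: opening $8,722.41; interest $296.56 → $9,018.97; payment $820.09; balance $8,198.88
Quarter 2: opening $8,198.88; interest $296.56 → $8,495.44; payment $1,012.22; balance $7,483.22

$7,483.22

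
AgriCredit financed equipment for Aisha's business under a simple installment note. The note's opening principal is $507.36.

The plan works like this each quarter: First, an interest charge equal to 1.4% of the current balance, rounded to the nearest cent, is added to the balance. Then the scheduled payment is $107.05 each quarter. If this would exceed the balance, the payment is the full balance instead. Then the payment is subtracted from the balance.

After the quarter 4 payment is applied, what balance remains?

Quarter 1: opening $507.36; interest $7.10 → $514.46; payment $107.05; balance $407.41
Quarter 2: opening $407.41; interest $5.70 → $413.11; payment $107.05; balance $306.06
Quarter 3: opening $306.06; interest $4.28 → $310.34; payment $107.05; balance $203.29
Quarter 4: opening $203.29; interest $2.85 → $206.14; payment $107.05; balance $99.09

$99.09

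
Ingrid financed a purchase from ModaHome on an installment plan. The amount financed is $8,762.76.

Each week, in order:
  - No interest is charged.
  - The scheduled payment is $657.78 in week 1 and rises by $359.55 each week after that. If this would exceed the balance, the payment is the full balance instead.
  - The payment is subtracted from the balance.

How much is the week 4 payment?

# | Opening | Payment | End bal
1 | $8,762.76 | $657.78 | $8,104.98
2 | $8,104.98 | $1,017.33 | $7,087.65
3 | $7,087.65 | $1,376.88 | $5,710.77
4 | $5,710.77 | $1,736.43 | $3,974.34

$1,736.43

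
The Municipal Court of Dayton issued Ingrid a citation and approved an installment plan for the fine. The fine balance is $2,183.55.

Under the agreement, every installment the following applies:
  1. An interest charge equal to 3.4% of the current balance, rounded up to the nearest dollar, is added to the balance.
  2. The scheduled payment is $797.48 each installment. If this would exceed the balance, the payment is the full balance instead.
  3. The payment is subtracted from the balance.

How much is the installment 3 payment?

$738.59

# | Opening | Interest | Payment | End bal
1 | $2,183.55 | $75.00 | $797.48 | $1,461.07
2 | $1,461.07 | $50.00 | $797.48 | $713.59
3 | $713.59 | $25.00 | $738.59 | $0.00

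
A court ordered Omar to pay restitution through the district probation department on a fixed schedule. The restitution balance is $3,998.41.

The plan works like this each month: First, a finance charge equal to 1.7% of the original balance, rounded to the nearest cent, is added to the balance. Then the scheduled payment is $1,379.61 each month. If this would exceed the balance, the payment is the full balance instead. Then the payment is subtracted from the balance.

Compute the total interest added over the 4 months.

Month 1: opening $3,998.41; interest $67.97 → $4,066.38; payment $1,379.61; balance $2,686.77
Month 2: opening $2,686.77; interest $67.97 → $2,754.74; payment $1,379.61; balance $1,375.13
Month 3: opening $1,375.13; interest $67.97 → $1,443.10; payment $1,379.61; balance $63.49
Month 4: opening $63.49; interest $67.97 → $131.46; payment $131.46; balance $0.00
Total interest: $67.97 + $67.97 + $67.97 + $67.97 = $271.88

$271.88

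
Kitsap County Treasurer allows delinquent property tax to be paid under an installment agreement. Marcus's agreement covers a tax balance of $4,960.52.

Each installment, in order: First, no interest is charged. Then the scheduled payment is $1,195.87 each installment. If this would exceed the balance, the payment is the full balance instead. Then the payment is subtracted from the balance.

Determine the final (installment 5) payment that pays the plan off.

Installment 1: $4,960.52 − $1,195.87 → $3,764.65
Installment 2: $3,764.65 − $1,195.87 → $2,568.78
Installment 3: $2,568.78 − $1,195.87 → $1,372.91
Installment 4: $1,372.91 − $1,195.87 → $177.04
Installment 5: $177.04 − $177.04 → $0.00

$177.04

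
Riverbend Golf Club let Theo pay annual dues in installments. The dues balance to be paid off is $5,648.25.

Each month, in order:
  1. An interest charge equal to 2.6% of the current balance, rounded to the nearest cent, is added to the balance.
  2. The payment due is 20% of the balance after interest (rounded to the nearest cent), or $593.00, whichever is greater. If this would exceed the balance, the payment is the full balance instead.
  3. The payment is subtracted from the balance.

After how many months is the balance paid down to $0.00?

9

# | Opening | Interest | Payment | End bal
1 | $5,648.25 | $146.85 | $1,159.02 | $4,636.08
2 | $4,636.08 | $120.54 | $951.32 | $3,805.30
3 | $3,805.30 | $98.94 | $780.85 | $3,123.39
4 | $3,123.39 | $81.21 | $640.92 | $2,563.68
5 | $2,563.68 | $66.66 | $593.00 | $2,037.34
6 | $2,037.34 | $52.97 | $593.00 | $1,497.31
7 | $1,497.31 | $38.93 | $593.00 | $943.24
8 | $943.24 | $24.52 | $593.00 | $374.76
9 | $374.76 | $9.74 | $384.50 | $0.00
Balance reaches $0.00 in month 9.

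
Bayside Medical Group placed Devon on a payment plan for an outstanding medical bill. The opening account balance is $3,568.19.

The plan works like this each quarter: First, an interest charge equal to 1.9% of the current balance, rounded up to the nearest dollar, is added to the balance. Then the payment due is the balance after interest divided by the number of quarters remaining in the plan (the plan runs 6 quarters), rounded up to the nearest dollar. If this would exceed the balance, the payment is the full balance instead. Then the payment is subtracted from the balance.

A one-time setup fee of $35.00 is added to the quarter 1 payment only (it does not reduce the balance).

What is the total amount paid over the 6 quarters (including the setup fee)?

# | Opening | Interest | Payment | Fee | End bal
1 | $3,568.19 | $68.00 | $607.00 | $35.00 | $3,029.19
2 | $3,029.19 | $58.00 | $618.00 | — | $2,469.19
3 | $2,469.19 | $47.00 | $630.00 | — | $1,886.19
4 | $1,886.19 | $36.00 | $641.00 | — | $1,281.19
5 | $1,281.19 | $25.00 | $654.00 | — | $652.19
6 | $652.19 | $13.00 | $665.19 | — | $0.00
Total paid: $3,850.19

$3,850.19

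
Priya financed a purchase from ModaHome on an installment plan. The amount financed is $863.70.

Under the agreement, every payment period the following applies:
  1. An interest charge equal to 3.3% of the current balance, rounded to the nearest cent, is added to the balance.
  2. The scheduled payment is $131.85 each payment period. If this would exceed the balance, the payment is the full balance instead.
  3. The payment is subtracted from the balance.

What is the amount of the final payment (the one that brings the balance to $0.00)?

Payment period 1: opening $863.70; interest $28.50 → $892.20; payment $131.85; balance $760.35
Payment period 2: opening $760.35; interest $25.09 → $785.44; payment $131.85; balance $653.59
Payment period 3: opening $653.59; interest $21.57 → $675.16; payment $131.85; balance $543.31
Payment period 4: opening $543.31; interest $17.93 → $561.24; payment $131.85; balance $429.39
Payment period 5: opening $429.39; interest $14.17 → $443.56; payment $131.85; balance $311.71
Payment period 6: opening $311.71; interest $10.29 → $322.00; payment $131.85; balance $190.15
Payment period 7: opening $190.15; interest $6.27 → $196.42; payment $131.85; balance $64.57
Payment period 8: opening $64.57; interest $2.13 → $66.70; payment $66.70; balance $0.00

$66.70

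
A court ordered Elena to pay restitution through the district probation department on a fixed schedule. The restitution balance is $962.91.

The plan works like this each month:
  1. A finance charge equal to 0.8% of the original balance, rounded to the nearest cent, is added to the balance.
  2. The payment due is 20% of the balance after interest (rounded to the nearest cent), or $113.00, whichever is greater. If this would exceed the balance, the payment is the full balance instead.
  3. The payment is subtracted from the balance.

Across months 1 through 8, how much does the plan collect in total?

Month 1: $962.91 +$7.70 interest = $970.61; pay $194.12 → $776.49
Month 2: $776.49 +$7.70 interest = $784.19; pay $156.84 → $627.35
Month 3: $627.35 +$7.70 interest = $635.05; pay $127.01 → $508.04
Month 4: $508.04 +$7.70 interest = $515.74; pay $113.00 → $402.74
Month 5: $402.74 +$7.70 interest = $410.44; pay $113.00 → $297.44
Month 6: $297.44 +$7.70 interest = $305.14; pay $113.00 → $192.14
Month 7: $192.14 +$7.70 interest = $199.84; pay $113.00 → $86.84
Month 8: $86.84 +$7.70 interest = $94.54; pay $94.54 → $0.00
Total paid: $1,024.51

$1,024.51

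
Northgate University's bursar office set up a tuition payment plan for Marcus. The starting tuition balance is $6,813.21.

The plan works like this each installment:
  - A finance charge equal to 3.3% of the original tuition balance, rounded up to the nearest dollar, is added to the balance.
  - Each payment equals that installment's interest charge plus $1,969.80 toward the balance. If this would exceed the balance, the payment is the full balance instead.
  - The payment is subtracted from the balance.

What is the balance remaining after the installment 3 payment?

$903.81

# | Opening | Interest | Payment | End bal
1 | $6,813.21 | $225.00 | $2,194.80 | $4,843.41
2 | $4,843.41 | $225.00 | $2,194.80 | $2,873.61
3 | $2,873.61 | $225.00 | $2,194.80 | $903.81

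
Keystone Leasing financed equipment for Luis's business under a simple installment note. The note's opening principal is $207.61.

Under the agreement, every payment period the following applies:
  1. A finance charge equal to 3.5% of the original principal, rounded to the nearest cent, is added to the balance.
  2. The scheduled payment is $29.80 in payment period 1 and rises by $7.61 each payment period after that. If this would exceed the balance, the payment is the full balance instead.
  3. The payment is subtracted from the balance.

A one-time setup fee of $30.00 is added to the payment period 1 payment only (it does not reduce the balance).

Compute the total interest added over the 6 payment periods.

Payment period 1: $207.61 +$7.27 interest = $214.88; pay $29.80 (+ $30.00 fee) → $185.08
Payment period 2: $185.08 +$7.27 interest = $192.35; pay $37.41 → $154.94
Payment period 3: $154.94 +$7.27 interest = $162.21; pay $45.02 → $117.19
Payment period 4: $117.19 +$7.27 interest = $124.46; pay $52.63 → $71.83
Payment period 5: $71.83 +$7.27 interest = $79.10; pay $60.24 → $18.86
Payment period 6: $18.86 +$7.27 interest = $26.13; pay $26.13 → $0.00
Total interest: $7.27 + $7.27 + $7.27 + $7.27 + $7.27 + $7.27 = $43.62

$43.62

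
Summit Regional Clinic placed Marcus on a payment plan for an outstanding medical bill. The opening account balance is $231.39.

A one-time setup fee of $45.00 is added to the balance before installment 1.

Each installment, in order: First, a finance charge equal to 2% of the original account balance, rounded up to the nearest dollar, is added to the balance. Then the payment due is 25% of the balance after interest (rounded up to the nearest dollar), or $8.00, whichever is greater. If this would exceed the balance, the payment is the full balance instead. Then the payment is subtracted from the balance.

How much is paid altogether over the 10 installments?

Installment 1: $276.39 +$5.00 interest = $281.39; pay $71.00 → $210.39
Installment 2: $210.39 +$5.00 interest = $215.39; pay $54.00 → $161.39
Installment 3: $161.39 +$5.00 interest = $166.39; pay $42.00 → $124.39
Installment 4: $124.39 +$5.00 interest = $129.39; pay $33.00 → $96.39
Installment 5: $96.39 +$5.00 interest = $101.39; pay $26.00 → $75.39
Installment 6: $75.39 +$5.00 interest = $80.39; pay $21.00 → $59.39
Installment 7: $59.39 +$5.00 interest = $64.39; pay $17.00 → $47.39
Installment 8: $47.39 +$5.00 interest = $52.39; pay $14.00 → $38.39
Installment 9: $38.39 +$5.00 interest = $43.39; pay $11.00 → $32.39
Installment 10: $32.39 +$5.00 interest = $37.39; pay $10.00 → $27.39
Total paid: $299.00

$299.00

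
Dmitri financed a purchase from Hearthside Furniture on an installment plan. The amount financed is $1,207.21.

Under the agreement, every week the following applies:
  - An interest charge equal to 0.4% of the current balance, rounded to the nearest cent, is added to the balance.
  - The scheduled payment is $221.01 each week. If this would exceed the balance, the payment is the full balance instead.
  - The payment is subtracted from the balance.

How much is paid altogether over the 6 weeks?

$1,223.14

Week 1: $1,207.21 +$4.83 interest = $1,212.04; pay $221.01 → $991.03
Week 2: $991.03 +$3.96 interest = $994.99; pay $221.01 → $773.98
Week 3: $773.98 +$3.10 interest = $777.08; pay $221.01 → $556.07
Week 4: $556.07 +$2.22 interest = $558.29; pay $221.01 → $337.28
Week 5: $337.28 +$1.35 interest = $338.63; pay $221.01 → $117.62
Week 6: $117.62 +$0.47 interest = $118.09; pay $118.09 → $0.00
Total paid: $1,223.14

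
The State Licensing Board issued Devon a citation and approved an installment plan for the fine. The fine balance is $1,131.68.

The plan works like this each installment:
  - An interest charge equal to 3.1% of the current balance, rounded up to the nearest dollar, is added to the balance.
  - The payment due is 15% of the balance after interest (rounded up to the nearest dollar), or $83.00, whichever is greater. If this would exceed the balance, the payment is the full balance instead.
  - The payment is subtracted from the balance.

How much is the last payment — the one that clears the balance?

Installment 1: opening $1,131.68; interest $36.00 → $1,167.68; payment $176.00; balance $991.68
Installment 2: opening $991.68; interest $31.00 → $1,022.68; payment $154.00; balance $868.68
Installment 3: opening $868.68; interest $27.00 → $895.68; payment $135.00; balance $760.68
Installment 4: opening $760.68; interest $24.00 → $784.68; payment $118.00; balance $666.68
Installment 5: opening $666.68; interest $21.00 → $687.68; payment $104.00; balance $583.68
Installment 6: opening $583.68; interest $19.00 → $602.68; payment $91.00; balance $511.68
Installment 7: opening $511.68; interest $16.00 → $527.68; payment $83.00; balance $444.68
Installment 8: opening $444.68; interest $14.00 → $458.68; payment $83.00; balance $375.68
Installment 9: opening $375.68; interest $12.00 → $387.68; payment $83.00; balance $304.68
Installment 10: opening $304.68; interest $10.00 → $314.68; payment $83.00; balance $231.68
Installment 11: opening $231.68; interest $8.00 → $239.68; payment $83.00; balance $156.68
Installment 12: opening $156.68; interest $5.00 → $161.68; payment $83.00; balance $78.68
Installment 13: opening $78.68; interest $3.00 → $81.68; payment $81.68; balance $0.00

$81.68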